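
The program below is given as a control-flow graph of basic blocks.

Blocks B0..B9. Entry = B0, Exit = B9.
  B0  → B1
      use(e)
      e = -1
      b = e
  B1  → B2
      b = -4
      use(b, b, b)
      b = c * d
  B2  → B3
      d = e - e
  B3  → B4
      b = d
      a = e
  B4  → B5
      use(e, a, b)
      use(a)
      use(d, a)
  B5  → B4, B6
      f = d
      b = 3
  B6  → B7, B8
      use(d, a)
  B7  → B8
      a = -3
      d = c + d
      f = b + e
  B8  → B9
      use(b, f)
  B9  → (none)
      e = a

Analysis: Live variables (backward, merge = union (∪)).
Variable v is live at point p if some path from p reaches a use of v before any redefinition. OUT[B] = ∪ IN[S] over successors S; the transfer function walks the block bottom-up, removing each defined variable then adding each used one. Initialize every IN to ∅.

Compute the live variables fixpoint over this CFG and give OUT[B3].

Answer: {a, b, c, d, e}

Working:
Per-block solution:
  B0:  IN={c, d, e}  OUT={c, d, e}
  B1:  IN={c, d, e}  OUT={c, e}
  B2:  IN={c, e}  OUT={c, d, e}
  B3:  IN={c, d, e}  OUT={a, b, c, d, e}
  B4:  IN={a, b, c, d, e}  OUT={a, c, d, e}
  B5:  IN={a, c, d, e}  OUT={a, b, c, d, e, f}
  B6:  IN={a, b, c, d, e, f}  OUT={a, b, c, d, e, f}
  B7:  IN={b, c, d, e}  OUT={a, b, f}
  B8:  IN={a, b, f}  OUT={a}
  B9:  IN={a}  OUT={}

Merge at B3: OUT[B3] = IN[B4] = {a, b, c, d, e}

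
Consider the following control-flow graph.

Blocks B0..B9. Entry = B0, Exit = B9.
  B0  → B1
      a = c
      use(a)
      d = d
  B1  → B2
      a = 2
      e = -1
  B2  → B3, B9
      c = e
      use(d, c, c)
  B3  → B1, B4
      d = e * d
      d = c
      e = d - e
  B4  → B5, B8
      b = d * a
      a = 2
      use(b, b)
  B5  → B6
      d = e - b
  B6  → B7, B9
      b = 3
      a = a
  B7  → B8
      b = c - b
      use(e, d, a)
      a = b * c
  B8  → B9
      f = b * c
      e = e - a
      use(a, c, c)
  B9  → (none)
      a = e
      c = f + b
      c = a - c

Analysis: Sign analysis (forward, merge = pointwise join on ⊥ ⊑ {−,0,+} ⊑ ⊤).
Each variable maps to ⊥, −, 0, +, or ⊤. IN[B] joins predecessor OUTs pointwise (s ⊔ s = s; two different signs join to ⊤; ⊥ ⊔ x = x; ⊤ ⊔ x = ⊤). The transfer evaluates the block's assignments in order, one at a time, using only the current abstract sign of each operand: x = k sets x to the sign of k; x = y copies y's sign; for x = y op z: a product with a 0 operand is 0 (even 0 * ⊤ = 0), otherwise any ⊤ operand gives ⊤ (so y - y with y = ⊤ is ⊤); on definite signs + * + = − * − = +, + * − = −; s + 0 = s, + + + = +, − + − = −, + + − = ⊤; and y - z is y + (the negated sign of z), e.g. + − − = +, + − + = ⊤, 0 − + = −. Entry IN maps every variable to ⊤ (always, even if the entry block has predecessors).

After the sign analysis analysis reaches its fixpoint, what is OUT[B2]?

Answer: {a: +, b: ⊤, c: -, d: ⊤, e: -, f: ⊤}

Derivation:
Converged values:
  B0:  IN=(all ⊤)  OUT=(all ⊤)
  B1:  IN=(all ⊤)  OUT={a:+, e:-; rest ⊤}
  B2:  IN={a:+, e:-; rest ⊤}  OUT={a:+, c:-, e:-; rest ⊤}
  B3:  IN={a:+, c:-, e:-; rest ⊤}  OUT={a:+, c:-, d:-; rest ⊤}
  B4:  IN={a:+, c:-, d:-; rest ⊤}  OUT={a:+, b:-, c:-, d:-; rest ⊤}
  B5:  IN={a:+, b:-, c:-, d:-; rest ⊤}  OUT={a:+, b:-, c:-; rest ⊤}
  B6:  IN={a:+, b:-, c:-; rest ⊤}  OUT={a:+, b:+, c:-; rest ⊤}
  B7:  IN={a:+, b:+, c:-; rest ⊤}  OUT={a:+, b:-, c:-; rest ⊤}
  B8:  IN={a:+, b:-, c:-; rest ⊤}  OUT={a:+, b:-, c:-, f:+; rest ⊤}
  B9:  IN={a:+, c:-; rest ⊤}  OUT=(all ⊤)

Merge at B2: IN[B2] = OUT[B1] = {a: +, b: ⊤, c: ⊤, d: ⊤, e: -, f: ⊤}
Applying B2's transfer function to that IN value gives OUT[B2] (row B2 above).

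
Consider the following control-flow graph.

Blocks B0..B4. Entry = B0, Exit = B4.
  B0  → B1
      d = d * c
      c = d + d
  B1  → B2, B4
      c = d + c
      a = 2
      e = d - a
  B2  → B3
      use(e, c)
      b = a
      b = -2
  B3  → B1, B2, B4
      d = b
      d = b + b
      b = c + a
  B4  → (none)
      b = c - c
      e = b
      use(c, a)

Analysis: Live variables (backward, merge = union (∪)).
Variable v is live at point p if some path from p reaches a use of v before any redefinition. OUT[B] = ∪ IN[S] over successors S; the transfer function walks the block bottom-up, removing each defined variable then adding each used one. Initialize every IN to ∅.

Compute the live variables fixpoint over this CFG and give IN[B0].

Answer: {c, d}

Trace:
Per-block solution:
  B0:  IN={c, d}  OUT={c, d}
  B1:  IN={c, d}  OUT={a, c, e}
  B2:  IN={a, c, e}  OUT={a, b, c, e}
  B3:  IN={a, b, c, e}  OUT={a, c, d, e}
  B4:  IN={a, c}  OUT={}

Merge at B0: OUT[B0] = IN[B1] = {c, d}
Applying B0's transfer function to that OUT value gives IN[B0] (row B0 above).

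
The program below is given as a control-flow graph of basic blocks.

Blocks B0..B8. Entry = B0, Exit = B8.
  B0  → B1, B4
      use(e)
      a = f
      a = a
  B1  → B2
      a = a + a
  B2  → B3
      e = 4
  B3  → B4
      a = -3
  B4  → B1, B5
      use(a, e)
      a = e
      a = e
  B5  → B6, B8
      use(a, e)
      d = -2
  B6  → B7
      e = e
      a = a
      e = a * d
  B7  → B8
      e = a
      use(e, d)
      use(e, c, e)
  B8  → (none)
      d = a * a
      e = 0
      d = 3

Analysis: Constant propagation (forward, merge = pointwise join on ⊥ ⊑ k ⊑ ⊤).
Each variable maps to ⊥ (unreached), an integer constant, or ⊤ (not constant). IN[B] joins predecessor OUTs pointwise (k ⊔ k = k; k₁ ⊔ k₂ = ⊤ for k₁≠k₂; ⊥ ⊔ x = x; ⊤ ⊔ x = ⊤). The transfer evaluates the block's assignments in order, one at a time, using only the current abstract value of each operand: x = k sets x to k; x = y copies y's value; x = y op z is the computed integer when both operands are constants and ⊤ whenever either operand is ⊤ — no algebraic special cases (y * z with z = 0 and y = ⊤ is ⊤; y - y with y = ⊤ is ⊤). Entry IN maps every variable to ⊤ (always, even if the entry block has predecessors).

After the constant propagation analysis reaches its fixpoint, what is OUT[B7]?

Answer: {a: ⊤, b: ⊤, c: ⊤, d: -2, e: ⊤, f: ⊤}

Trace:
Per-block solution:
  B0:  IN=(all ⊤)  OUT=(all ⊤)
  B1:  IN=(all ⊤)  OUT=(all ⊤)
  B2:  IN=(all ⊤)  OUT={e:4; rest ⊤}
  B3:  IN={e:4; rest ⊤}  OUT={a:-3, e:4; rest ⊤}
  B4:  IN=(all ⊤)  OUT=(all ⊤)
  B5:  IN=(all ⊤)  OUT={d:-2; rest ⊤}
  B6:  IN={d:-2; rest ⊤}  OUT={d:-2; rest ⊤}
  B7:  IN={d:-2; rest ⊤}  OUT={d:-2; rest ⊤}
  B8:  IN={d:-2; rest ⊤}  OUT={d:3, e:0; rest ⊤}

Merge at B7: IN[B7] = OUT[B6] = {a: ⊤, b: ⊤, c: ⊤, d: -2, e: ⊤, f: ⊤}
Applying B7's transfer function to that IN value gives OUT[B7] (row B7 above).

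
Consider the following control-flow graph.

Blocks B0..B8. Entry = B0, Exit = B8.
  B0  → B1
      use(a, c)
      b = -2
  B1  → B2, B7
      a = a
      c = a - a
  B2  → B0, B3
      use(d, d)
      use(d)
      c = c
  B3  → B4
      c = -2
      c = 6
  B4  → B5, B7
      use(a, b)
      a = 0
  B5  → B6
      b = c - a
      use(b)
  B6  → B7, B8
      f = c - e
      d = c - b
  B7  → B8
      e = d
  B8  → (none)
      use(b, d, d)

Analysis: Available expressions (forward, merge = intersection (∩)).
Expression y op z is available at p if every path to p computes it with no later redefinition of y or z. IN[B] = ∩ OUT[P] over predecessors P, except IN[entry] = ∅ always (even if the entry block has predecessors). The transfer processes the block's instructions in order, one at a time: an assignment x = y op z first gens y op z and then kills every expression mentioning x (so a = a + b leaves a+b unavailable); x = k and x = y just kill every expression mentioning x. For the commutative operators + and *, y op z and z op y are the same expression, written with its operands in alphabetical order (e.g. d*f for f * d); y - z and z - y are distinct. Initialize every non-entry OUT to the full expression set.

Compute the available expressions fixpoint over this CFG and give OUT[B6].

Per-block solution:
  B0:  IN={}  OUT={}
  B1:  IN={}  OUT={a-a}
  B2:  IN={a-a}  OUT={a-a}
  B3:  IN={a-a}  OUT={a-a}
  B4:  IN={a-a}  OUT={}
  B5:  IN={}  OUT={c-a}
  B6:  IN={c-a}  OUT={c-a, c-b, c-e}
  B7:  IN={}  OUT={}
  B8:  IN={}  OUT={}

Merge at B6: IN[B6] = OUT[B5] = {c-a}
Applying B6's transfer function to that IN value gives OUT[B6] (row B6 above).

Answer: {c-a, c-b, c-e}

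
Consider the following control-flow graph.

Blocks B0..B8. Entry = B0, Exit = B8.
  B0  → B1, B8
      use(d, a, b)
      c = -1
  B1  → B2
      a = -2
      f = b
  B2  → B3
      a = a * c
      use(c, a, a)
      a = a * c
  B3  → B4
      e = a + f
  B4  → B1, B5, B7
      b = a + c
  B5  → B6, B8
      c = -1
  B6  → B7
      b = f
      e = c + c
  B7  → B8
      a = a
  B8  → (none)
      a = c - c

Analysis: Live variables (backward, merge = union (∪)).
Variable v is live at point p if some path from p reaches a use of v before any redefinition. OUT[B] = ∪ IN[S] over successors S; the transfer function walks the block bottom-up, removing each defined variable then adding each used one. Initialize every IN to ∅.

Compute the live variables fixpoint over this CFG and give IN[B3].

Per-block solution:
  B0: | IN={a, b, d} | OUT={b, c}
  B1: | IN={b, c} | OUT={a, c, f}
  B2: | IN={a, c, f} | OUT={a, c, f}
  B3: | IN={a, c, f} | OUT={a, c, f}
  B4: | IN={a, c, f} | OUT={a, b, c, f}
  B5: | IN={a, f} | OUT={a, c, f}
  B6: | IN={a, c, f} | OUT={a, c}
  B7: | IN={a, c} | OUT={c}
  B8: | IN={c} | OUT={}

Merge at B3: OUT[B3] = IN[B4] = {a, c, f}
Applying B3's transfer function to that OUT value gives IN[B3] (row B3 above).

Answer: {a, c, f}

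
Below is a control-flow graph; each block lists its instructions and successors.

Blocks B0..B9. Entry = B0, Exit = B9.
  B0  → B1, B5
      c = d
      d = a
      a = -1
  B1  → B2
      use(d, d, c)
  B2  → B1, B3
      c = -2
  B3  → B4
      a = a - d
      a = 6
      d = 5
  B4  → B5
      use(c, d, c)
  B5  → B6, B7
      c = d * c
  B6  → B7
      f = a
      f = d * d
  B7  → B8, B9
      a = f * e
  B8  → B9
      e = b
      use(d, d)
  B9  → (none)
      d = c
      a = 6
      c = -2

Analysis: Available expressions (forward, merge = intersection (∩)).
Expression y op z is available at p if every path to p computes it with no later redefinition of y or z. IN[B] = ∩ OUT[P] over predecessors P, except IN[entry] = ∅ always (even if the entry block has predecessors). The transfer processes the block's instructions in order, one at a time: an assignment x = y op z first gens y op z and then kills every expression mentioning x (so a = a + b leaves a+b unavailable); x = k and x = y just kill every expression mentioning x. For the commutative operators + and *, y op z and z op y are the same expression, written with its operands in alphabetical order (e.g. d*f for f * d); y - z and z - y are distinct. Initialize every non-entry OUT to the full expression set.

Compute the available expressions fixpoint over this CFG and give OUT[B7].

Fixpoint table:
  B0: | IN={} | OUT={}
  B1: | IN={} | OUT={}
  B2: | IN={} | OUT={}
  B3: | IN={} | OUT={}
  B4: | IN={} | OUT={}
  B5: | IN={} | OUT={}
  B6: | IN={} | OUT={d*d}
  B7: | IN={} | OUT={e*f}
  B8: | IN={e*f} | OUT={}
  B9: | IN={} | OUT={}

Merge at B7: IN[B7] = OUT[B5] ∩ OUT[B6] = {}
Applying B7's transfer function to that IN value gives OUT[B7] (row B7 above).

Answer: {e*f}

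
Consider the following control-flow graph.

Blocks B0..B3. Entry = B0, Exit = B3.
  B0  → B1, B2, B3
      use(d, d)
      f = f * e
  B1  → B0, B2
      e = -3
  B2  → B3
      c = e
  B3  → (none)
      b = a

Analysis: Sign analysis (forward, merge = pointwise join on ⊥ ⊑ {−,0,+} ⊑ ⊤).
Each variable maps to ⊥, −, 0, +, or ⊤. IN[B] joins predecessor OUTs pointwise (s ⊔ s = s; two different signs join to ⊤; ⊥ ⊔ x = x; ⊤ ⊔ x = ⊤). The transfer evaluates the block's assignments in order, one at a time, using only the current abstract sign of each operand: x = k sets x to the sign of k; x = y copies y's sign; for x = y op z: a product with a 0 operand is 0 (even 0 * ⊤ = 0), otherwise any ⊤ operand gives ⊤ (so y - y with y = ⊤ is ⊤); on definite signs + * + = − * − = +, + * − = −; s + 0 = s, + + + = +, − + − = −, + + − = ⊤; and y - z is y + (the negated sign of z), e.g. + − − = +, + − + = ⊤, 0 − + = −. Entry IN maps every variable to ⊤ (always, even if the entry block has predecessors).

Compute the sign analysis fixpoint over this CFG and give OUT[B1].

Converged values:
  B0:   IN=(all ⊤)   OUT=(all ⊤)
  B1:   IN=(all ⊤)   OUT={e:-; rest ⊤}
  B2:   IN=(all ⊤)   OUT=(all ⊤)
  B3:   IN=(all ⊤)   OUT=(all ⊤)

Merge at B1: IN[B1] = OUT[B0] = {a: ⊤, b: ⊤, c: ⊤, d: ⊤, e: ⊤, f: ⊤}
Applying B1's transfer function to that IN value gives OUT[B1] (row B1 above).

Answer: {a: ⊤, b: ⊤, c: ⊤, d: ⊤, e: -, f: ⊤}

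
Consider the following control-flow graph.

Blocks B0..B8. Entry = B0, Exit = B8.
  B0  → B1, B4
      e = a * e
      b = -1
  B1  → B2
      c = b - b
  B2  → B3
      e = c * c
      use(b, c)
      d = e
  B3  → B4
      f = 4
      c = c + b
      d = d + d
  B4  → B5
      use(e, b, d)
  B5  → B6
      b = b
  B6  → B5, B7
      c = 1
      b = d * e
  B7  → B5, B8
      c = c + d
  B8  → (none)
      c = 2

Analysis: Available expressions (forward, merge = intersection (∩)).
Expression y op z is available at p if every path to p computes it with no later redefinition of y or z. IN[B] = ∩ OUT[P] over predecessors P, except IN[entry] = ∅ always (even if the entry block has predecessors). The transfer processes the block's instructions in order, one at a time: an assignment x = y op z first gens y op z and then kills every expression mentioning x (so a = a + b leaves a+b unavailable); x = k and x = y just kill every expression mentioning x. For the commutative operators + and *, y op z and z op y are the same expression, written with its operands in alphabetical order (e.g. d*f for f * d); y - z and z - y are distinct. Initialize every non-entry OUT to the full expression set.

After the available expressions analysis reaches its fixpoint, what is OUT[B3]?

Answer: {b-b}

Working:
Per-block solution:
  B0:   IN={}   OUT={}
  B1:   IN={}   OUT={b-b}
  B2:   IN={b-b}   OUT={b-b, c*c}
  B3:   IN={b-b, c*c}   OUT={b-b}
  B4:   IN={}   OUT={}
  B5:   IN={}   OUT={}
  B6:   IN={}   OUT={d*e}
  B7:   IN={d*e}   OUT={d*e}
  B8:   IN={d*e}   OUT={d*e}

Merge at B3: IN[B3] = OUT[B2] = {b-b, c*c}
Applying B3's transfer function to that IN value gives OUT[B3] (row B3 above).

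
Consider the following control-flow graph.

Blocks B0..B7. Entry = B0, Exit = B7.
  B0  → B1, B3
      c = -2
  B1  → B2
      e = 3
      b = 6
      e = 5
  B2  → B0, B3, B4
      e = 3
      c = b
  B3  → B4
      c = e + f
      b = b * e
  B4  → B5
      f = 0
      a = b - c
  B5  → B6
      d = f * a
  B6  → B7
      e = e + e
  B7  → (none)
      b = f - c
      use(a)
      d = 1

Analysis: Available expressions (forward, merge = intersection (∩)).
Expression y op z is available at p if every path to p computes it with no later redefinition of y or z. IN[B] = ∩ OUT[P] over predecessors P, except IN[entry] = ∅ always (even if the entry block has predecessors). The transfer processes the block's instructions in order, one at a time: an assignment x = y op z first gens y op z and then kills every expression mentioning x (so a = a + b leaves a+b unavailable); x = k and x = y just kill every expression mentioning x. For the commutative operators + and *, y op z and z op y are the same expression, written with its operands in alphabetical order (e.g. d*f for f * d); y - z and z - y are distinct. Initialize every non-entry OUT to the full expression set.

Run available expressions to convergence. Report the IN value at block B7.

Answer: {a*f, b-c}

Trace:
Converged values:
  B0:  IN={}  OUT={}
  B1:  IN={}  OUT={}
  B2:  IN={}  OUT={}
  B3:  IN={}  OUT={e+f}
  B4:  IN={}  OUT={b-c}
  B5:  IN={b-c}  OUT={a*f, b-c}
  B6:  IN={a*f, b-c}  OUT={a*f, b-c}
  B7:  IN={a*f, b-c}  OUT={a*f, f-c}

Merge at B7: IN[B7] = OUT[B6] = {a*f, b-c}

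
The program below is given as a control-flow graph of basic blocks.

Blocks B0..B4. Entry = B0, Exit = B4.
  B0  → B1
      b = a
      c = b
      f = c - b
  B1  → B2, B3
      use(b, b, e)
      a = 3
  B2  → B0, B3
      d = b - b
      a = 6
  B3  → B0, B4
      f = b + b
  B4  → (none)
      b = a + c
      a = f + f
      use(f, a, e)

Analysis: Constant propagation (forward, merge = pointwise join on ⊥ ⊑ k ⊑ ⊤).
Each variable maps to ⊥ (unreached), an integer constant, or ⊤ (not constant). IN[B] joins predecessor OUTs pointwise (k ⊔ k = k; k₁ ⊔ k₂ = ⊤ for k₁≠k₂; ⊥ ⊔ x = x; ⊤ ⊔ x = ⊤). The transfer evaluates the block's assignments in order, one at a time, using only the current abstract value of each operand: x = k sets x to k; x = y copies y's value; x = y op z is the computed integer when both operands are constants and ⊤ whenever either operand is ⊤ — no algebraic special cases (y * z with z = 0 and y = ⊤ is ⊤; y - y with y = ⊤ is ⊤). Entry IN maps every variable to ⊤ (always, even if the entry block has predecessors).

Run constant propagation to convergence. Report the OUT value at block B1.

Fixpoint table:
  B0:  IN=(all ⊤)  OUT=(all ⊤)
  B1:  IN=(all ⊤)  OUT={a:3; rest ⊤}
  B2:  IN={a:3; rest ⊤}  OUT={a:6; rest ⊤}
  B3:  IN=(all ⊤)  OUT=(all ⊤)
  B4:  IN=(all ⊤)  OUT=(all ⊤)

Merge at B1: IN[B1] = OUT[B0] = {a: ⊤, b: ⊤, c: ⊤, d: ⊤, e: ⊤, f: ⊤}
Applying B1's transfer function to that IN value gives OUT[B1] (row B1 above).

Answer: {a: 3, b: ⊤, c: ⊤, d: ⊤, e: ⊤, f: ⊤}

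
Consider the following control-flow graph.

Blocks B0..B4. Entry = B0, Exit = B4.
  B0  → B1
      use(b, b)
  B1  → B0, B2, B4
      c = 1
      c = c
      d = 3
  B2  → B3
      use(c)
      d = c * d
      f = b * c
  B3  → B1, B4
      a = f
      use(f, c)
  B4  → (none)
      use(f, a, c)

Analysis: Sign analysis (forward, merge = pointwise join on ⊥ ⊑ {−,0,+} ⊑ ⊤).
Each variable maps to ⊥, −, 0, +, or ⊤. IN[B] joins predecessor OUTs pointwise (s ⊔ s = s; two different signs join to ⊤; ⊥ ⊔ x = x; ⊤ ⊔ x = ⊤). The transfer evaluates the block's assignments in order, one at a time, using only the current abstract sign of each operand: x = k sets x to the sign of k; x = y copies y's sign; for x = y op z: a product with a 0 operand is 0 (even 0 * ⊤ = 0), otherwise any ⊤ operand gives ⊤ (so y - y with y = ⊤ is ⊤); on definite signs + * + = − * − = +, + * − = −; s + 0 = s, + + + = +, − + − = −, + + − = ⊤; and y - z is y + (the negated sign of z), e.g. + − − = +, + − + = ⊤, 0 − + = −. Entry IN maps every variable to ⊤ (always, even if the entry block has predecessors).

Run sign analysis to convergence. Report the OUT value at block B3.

Converged values:
  B0: | IN=(all ⊤) | OUT=(all ⊤)
  B1: | IN=(all ⊤) | OUT={c:+, d:+; rest ⊤}
  B2: | IN={c:+, d:+; rest ⊤} | OUT={c:+, d:+; rest ⊤}
  B3: | IN={c:+, d:+; rest ⊤} | OUT={c:+, d:+; rest ⊤}
  B4: | IN={c:+, d:+; rest ⊤} | OUT={c:+, d:+; rest ⊤}

Merge at B3: IN[B3] = OUT[B2] = {a: ⊤, b: ⊤, c: +, d: +, e: ⊤, f: ⊤}
Applying B3's transfer function to that IN value gives OUT[B3] (row B3 above).

Answer: {a: ⊤, b: ⊤, c: +, d: +, e: ⊤, f: ⊤}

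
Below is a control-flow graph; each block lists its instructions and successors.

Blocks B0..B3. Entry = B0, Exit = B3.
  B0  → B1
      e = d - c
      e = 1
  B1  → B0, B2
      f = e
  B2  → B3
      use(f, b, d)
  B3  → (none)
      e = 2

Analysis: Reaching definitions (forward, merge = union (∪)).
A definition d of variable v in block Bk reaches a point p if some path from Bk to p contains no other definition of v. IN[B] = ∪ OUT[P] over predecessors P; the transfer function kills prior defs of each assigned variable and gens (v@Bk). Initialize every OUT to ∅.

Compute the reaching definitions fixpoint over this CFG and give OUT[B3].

Answer: {e@B3, f@B1}

Working:
Per-block solution:
  B0:  IN={e@B0, f@B1}  OUT={e@B0, f@B1}
  B1:  IN={e@B0, f@B1}  OUT={e@B0, f@B1}
  B2:  IN={e@B0, f@B1}  OUT={e@B0, f@B1}
  B3:  IN={e@B0, f@B1}  OUT={e@B3, f@B1}

Merge at B3: IN[B3] = OUT[B2] = {e@B0, f@B1}
Applying B3's transfer function to that IN value gives OUT[B3] (row B3 above).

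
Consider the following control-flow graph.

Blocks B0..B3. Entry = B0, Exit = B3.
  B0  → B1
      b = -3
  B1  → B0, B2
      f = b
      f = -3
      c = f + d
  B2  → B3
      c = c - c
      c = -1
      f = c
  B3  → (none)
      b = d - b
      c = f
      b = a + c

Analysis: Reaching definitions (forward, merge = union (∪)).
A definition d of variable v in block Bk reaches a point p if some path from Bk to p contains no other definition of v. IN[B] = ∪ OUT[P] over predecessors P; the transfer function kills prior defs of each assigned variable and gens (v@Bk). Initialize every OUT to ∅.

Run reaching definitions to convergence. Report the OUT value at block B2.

Answer: {b@B0, c@B2, f@B2}

Working:
Converged values:
  B0:   IN={b@B0, c@B1, f@B1}   OUT={b@B0, c@B1, f@B1}
  B1:   IN={b@B0, c@B1, f@B1}   OUT={b@B0, c@B1, f@B1}
  B2:   IN={b@B0, c@B1, f@B1}   OUT={b@B0, c@B2, f@B2}
  B3:   IN={b@B0, c@B2, f@B2}   OUT={b@B3, c@B3, f@B2}

Merge at B2: IN[B2] = OUT[B1] = {b@B0, c@B1, f@B1}
Applying B2's transfer function to that IN value gives OUT[B2] (row B2 above).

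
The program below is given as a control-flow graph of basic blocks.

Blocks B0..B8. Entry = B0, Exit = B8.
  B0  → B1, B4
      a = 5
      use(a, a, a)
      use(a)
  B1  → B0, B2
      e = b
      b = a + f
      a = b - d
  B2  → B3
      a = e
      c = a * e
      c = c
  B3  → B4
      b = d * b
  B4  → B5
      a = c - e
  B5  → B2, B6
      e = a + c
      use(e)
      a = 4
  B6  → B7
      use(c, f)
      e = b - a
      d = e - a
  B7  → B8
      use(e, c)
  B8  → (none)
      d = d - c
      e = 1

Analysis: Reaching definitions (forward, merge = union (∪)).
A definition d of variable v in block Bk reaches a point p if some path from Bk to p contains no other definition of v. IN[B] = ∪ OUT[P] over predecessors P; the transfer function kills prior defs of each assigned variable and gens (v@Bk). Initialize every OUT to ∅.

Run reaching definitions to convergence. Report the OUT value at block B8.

Converged values:
  B0: | IN={a@B1, b@B1, e@B1} | OUT={a@B0, b@B1, e@B1}
  B1: | IN={a@B0, b@B1, e@B1} | OUT={a@B1, b@B1, e@B1}
  B2: | IN={a@B1, a@B5, b@B1, b@B3, c@B2, e@B1, e@B5} | OUT={a@B2, b@B1, b@B3, c@B2, e@B1, e@B5}
  B3: | IN={a@B2, b@B1, b@B3, c@B2, e@B1, e@B5} | OUT={a@B2, b@B3, c@B2, e@B1, e@B5}
  B4: | IN={a@B0, a@B2, b@B1, b@B3, c@B2, e@B1, e@B5} | OUT={a@B4, b@B1, b@B3, c@B2, e@B1, e@B5}
  B5: | IN={a@B4, b@B1, b@B3, c@B2, e@B1, e@B5} | OUT={a@B5, b@B1, b@B3, c@B2, e@B5}
  B6: | IN={a@B5, b@B1, b@B3, c@B2, e@B5} | OUT={a@B5, b@B1, b@B3, c@B2, d@B6, e@B6}
  B7: | IN={a@B5, b@B1, b@B3, c@B2, d@B6, e@B6} | OUT={a@B5, b@B1, b@B3, c@B2, d@B6, e@B6}
  B8: | IN={a@B5, b@B1, b@B3, c@B2, d@B6, e@B6} | OUT={a@B5, b@B1, b@B3, c@B2, d@B8, e@B8}

Merge at B8: IN[B8] = OUT[B7] = {a@B5, b@B1, b@B3, c@B2, d@B6, e@B6}
Applying B8's transfer function to that IN value gives OUT[B8] (row B8 above).

Answer: {a@B5, b@B1, b@B3, c@B2, d@B8, e@B8}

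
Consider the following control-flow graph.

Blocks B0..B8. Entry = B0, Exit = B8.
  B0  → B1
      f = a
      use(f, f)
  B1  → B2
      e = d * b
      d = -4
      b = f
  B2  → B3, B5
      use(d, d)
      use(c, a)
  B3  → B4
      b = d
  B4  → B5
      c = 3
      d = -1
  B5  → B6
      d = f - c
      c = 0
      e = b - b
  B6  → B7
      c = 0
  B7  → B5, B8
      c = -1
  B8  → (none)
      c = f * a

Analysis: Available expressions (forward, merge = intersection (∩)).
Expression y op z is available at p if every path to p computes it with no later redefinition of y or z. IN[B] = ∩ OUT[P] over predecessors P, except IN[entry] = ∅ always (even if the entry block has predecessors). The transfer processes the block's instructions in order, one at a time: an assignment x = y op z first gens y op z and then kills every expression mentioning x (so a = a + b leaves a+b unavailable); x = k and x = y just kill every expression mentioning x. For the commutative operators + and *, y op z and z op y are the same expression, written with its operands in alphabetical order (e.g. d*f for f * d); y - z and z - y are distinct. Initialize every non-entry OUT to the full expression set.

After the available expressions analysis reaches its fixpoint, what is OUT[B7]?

Fixpoint table:
  B0: | IN={} | OUT={}
  B1: | IN={} | OUT={}
  B2: | IN={} | OUT={}
  B3: | IN={} | OUT={}
  B4: | IN={} | OUT={}
  B5: | IN={} | OUT={b-b}
  B6: | IN={b-b} | OUT={b-b}
  B7: | IN={b-b} | OUT={b-b}
  B8: | IN={b-b} | OUT={a*f, b-b}

Merge at B7: IN[B7] = OUT[B6] = {b-b}
Applying B7's transfer function to that IN value gives OUT[B7] (row B7 above).

Answer: {b-b}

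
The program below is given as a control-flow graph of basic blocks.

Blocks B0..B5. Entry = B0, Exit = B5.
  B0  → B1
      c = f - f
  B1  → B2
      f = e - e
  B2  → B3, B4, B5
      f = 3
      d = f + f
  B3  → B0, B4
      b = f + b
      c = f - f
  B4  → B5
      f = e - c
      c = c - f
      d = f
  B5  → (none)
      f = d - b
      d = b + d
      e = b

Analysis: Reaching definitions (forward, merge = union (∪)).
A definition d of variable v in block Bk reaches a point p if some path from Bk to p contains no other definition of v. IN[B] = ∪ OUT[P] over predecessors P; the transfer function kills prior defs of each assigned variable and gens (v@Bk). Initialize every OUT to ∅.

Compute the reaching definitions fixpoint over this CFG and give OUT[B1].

Answer: {b@B3, c@B0, d@B2, f@B1}

Trace:
Per-block solution:
  B0:  IN={b@B3, c@B3, d@B2, f@B2}  OUT={b@B3, c@B0, d@B2, f@B2}
  B1:  IN={b@B3, c@B0, d@B2, f@B2}  OUT={b@B3, c@B0, d@B2, f@B1}
  B2:  IN={b@B3, c@B0, d@B2, f@B1}  OUT={b@B3, c@B0, d@B2, f@B2}
  B3:  IN={b@B3, c@B0, d@B2, f@B2}  OUT={b@B3, c@B3, d@B2, f@B2}
  B4:  IN={b@B3, c@B0, c@B3, d@B2, f@B2}  OUT={b@B3, c@B4, d@B4, f@B4}
  B5:  IN={b@B3, c@B0, c@B4, d@B2, d@B4, f@B2, f@B4}  OUT={b@B3, c@B0, c@B4, d@B5, e@B5, f@B5}

Merge at B1: IN[B1] = OUT[B0] = {b@B3, c@B0, d@B2, f@B2}
Applying B1's transfer function to that IN value gives OUT[B1] (row B1 above).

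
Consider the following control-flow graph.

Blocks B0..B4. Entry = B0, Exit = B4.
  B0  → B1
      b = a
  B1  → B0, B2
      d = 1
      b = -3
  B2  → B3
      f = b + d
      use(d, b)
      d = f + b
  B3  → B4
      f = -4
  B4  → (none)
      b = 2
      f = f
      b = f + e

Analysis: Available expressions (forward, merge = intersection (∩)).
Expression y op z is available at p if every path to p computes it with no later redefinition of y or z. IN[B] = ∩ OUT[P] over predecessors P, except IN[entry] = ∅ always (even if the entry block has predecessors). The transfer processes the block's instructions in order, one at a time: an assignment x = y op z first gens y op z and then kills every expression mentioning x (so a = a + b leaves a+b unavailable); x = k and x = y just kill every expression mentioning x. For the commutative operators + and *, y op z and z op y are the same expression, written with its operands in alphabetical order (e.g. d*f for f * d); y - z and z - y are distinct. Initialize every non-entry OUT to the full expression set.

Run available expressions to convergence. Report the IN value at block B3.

Converged values:
  B0: | IN={} | OUT={}
  B1: | IN={} | OUT={}
  B2: | IN={} | OUT={b+f}
  B3: | IN={b+f} | OUT={}
  B4: | IN={} | OUT={e+f}

Merge at B3: IN[B3] = OUT[B2] = {b+f}

Answer: {b+f}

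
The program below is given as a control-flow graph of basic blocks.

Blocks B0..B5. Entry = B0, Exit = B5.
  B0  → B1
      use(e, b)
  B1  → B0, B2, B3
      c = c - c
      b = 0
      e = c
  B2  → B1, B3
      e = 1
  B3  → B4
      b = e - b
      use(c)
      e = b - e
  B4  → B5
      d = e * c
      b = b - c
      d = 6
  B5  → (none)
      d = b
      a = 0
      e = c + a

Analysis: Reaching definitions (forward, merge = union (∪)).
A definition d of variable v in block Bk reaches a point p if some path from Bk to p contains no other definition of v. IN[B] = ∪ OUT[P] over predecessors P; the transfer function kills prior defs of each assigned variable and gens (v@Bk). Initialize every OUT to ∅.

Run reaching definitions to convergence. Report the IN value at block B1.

Answer: {b@B1, c@B1, e@B1, e@B2}

Working:
Converged values:
  B0:  IN={b@B1, c@B1, e@B1}  OUT={b@B1, c@B1, e@B1}
  B1:  IN={b@B1, c@B1, e@B1, e@B2}  OUT={b@B1, c@B1, e@B1}
  B2:  IN={b@B1, c@B1, e@B1}  OUT={b@B1, c@B1, e@B2}
  B3:  IN={b@B1, c@B1, e@B1, e@B2}  OUT={b@B3, c@B1, e@B3}
  B4:  IN={b@B3, c@B1, e@B3}  OUT={b@B4, c@B1, d@B4, e@B3}
  B5:  IN={b@B4, c@B1, d@B4, e@B3}  OUT={a@B5, b@B4, c@B1, d@B5, e@B5}

Merge at B1: IN[B1] = OUT[B0] ⊔ OUT[B2] = {b@B1, c@B1, e@B1, e@B2}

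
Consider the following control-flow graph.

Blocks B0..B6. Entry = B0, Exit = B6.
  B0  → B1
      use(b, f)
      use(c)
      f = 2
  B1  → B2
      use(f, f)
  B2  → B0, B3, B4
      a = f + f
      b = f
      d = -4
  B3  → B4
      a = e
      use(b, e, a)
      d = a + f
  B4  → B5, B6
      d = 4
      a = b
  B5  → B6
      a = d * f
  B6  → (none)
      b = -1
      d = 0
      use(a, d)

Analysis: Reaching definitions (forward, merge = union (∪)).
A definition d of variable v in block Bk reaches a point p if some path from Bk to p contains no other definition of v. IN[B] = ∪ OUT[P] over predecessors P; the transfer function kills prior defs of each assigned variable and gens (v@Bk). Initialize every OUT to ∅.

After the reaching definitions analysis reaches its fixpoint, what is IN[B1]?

Per-block solution:
  B0:   IN={a@B2, b@B2, d@B2, f@B0}   OUT={a@B2, b@B2, d@B2, f@B0}
  B1:   IN={a@B2, b@B2, d@B2, f@B0}   OUT={a@B2, b@B2, d@B2, f@B0}
  B2:   IN={a@B2, b@B2, d@B2, f@B0}   OUT={a@B2, b@B2, d@B2, f@B0}
  B3:   IN={a@B2, b@B2, d@B2, f@B0}   OUT={a@B3, b@B2, d@B3, f@B0}
  B4:   IN={a@B2, a@B3, b@B2, d@B2, d@B3, f@B0}   OUT={a@B4, b@B2, d@B4, f@B0}
  B5:   IN={a@B4, b@B2, d@B4, f@B0}   OUT={a@B5, b@B2, d@B4, f@B0}
  B6:   IN={a@B4, a@B5, b@B2, d@B4, f@B0}   OUT={a@B4, a@B5, b@B6, d@B6, f@B0}

Merge at B1: IN[B1] = OUT[B0] = {a@B2, b@B2, d@B2, f@B0}

Answer: {a@B2, b@B2, d@B2, f@B0}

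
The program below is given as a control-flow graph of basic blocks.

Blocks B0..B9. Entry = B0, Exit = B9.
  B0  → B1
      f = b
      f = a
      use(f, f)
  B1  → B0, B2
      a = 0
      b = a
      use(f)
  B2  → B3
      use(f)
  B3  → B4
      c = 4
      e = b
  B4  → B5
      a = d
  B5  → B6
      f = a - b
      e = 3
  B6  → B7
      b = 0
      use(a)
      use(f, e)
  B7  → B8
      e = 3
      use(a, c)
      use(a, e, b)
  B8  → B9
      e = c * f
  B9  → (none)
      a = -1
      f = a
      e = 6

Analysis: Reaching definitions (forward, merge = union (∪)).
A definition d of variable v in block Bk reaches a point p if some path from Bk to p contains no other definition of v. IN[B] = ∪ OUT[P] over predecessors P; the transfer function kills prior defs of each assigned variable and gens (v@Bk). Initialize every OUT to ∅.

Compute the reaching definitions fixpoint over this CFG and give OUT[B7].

Answer: {a@B4, b@B6, c@B3, e@B7, f@B5}

Derivation:
Fixpoint table:
  B0:   IN={a@B1, b@B1, f@B0}   OUT={a@B1, b@B1, f@B0}
  B1:   IN={a@B1, b@B1, f@B0}   OUT={a@B1, b@B1, f@B0}
  B2:   IN={a@B1, b@B1, f@B0}   OUT={a@B1, b@B1, f@B0}
  B3:   IN={a@B1, b@B1, f@B0}   OUT={a@B1, b@B1, c@B3, e@B3, f@B0}
  B4:   IN={a@B1, b@B1, c@B3, e@B3, f@B0}   OUT={a@B4, b@B1, c@B3, e@B3, f@B0}
  B5:   IN={a@B4, b@B1, c@B3, e@B3, f@B0}   OUT={a@B4, b@B1, c@B3, e@B5, f@B5}
  B6:   IN={a@B4, b@B1, c@B3, e@B5, f@B5}   OUT={a@B4, b@B6, c@B3, e@B5, f@B5}
  B7:   IN={a@B4, b@B6, c@B3, e@B5, f@B5}   OUT={a@B4, b@B6, c@B3, e@B7, f@B5}
  B8:   IN={a@B4, b@B6, c@B3, e@B7, f@B5}   OUT={a@B4, b@B6, c@B3, e@B8, f@B5}
  B9:   IN={a@B4, b@B6, c@B3, e@B8, f@B5}   OUT={a@B9, b@B6, c@B3, e@B9, f@B9}

Merge at B7: IN[B7] = OUT[B6] = {a@B4, b@B6, c@B3, e@B5, f@B5}
Applying B7's transfer function to that IN value gives OUT[B7] (row B7 above).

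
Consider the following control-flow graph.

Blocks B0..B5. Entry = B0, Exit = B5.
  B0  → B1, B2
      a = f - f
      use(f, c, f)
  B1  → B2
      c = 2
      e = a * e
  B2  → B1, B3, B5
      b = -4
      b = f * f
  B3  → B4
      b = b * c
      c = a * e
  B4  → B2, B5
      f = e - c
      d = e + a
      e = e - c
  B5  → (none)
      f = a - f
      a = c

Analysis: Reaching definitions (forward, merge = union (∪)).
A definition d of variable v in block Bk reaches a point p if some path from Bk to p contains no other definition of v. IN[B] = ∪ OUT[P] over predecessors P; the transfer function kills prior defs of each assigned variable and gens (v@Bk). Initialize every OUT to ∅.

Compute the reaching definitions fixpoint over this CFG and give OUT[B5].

Answer: {a@B5, b@B2, b@B3, c@B1, c@B3, d@B4, e@B1, e@B4, f@B5}

Working:
Fixpoint table:
  B0:   IN={}   OUT={a@B0}
  B1:   IN={a@B0, b@B2, c@B1, c@B3, d@B4, e@B1, e@B4, f@B4}   OUT={a@B0, b@B2, c@B1, d@B4, e@B1, f@B4}
  B2:   IN={a@B0, b@B2, b@B3, c@B1, c@B3, d@B4, e@B1, e@B4, f@B4}   OUT={a@B0, b@B2, c@B1, c@B3, d@B4, e@B1, e@B4, f@B4}
  B3:   IN={a@B0, b@B2, c@B1, c@B3, d@B4, e@B1, e@B4, f@B4}   OUT={a@B0, b@B3, c@B3, d@B4, e@B1, e@B4, f@B4}
  B4:   IN={a@B0, b@B3, c@B3, d@B4, e@B1, e@B4, f@B4}   OUT={a@B0, b@B3, c@B3, d@B4, e@B4, f@B4}
  B5:   IN={a@B0, b@B2, b@B3, c@B1, c@B3, d@B4, e@B1, e@B4, f@B4}   OUT={a@B5, b@B2, b@B3, c@B1, c@B3, d@B4, e@B1, e@B4, f@B5}

Merge at B5: IN[B5] = OUT[B2] ⊔ OUT[B4] = {a@B0, b@B2, b@B3, c@B1, c@B3, d@B4, e@B1, e@B4, f@B4}
Applying B5's transfer function to that IN value gives OUT[B5] (row B5 above).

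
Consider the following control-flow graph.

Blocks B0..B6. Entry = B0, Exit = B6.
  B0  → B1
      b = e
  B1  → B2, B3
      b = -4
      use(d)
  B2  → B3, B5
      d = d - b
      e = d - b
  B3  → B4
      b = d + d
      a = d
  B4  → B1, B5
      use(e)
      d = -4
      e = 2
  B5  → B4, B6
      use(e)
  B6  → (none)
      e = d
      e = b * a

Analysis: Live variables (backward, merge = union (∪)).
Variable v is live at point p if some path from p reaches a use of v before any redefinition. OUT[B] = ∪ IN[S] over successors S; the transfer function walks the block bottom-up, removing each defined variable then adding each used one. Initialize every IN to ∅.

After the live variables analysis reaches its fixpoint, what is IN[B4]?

Answer: {a, b, e}

Working:
Fixpoint table:
  B0:  IN={a, d, e}  OUT={a, d, e}
  B1:  IN={a, d, e}  OUT={a, b, d, e}
  B2:  IN={a, b, d}  OUT={a, b, d, e}
  B3:  IN={d, e}  OUT={a, b, e}
  B4:  IN={a, b, e}  OUT={a, b, d, e}
  B5:  IN={a, b, d, e}  OUT={a, b, d, e}
  B6:  IN={a, b, d}  OUT={}

Merge at B4: OUT[B4] = IN[B1] ⊔ IN[B5] = {a, b, d, e}
Applying B4's transfer function to that OUT value gives IN[B4] (row B4 above).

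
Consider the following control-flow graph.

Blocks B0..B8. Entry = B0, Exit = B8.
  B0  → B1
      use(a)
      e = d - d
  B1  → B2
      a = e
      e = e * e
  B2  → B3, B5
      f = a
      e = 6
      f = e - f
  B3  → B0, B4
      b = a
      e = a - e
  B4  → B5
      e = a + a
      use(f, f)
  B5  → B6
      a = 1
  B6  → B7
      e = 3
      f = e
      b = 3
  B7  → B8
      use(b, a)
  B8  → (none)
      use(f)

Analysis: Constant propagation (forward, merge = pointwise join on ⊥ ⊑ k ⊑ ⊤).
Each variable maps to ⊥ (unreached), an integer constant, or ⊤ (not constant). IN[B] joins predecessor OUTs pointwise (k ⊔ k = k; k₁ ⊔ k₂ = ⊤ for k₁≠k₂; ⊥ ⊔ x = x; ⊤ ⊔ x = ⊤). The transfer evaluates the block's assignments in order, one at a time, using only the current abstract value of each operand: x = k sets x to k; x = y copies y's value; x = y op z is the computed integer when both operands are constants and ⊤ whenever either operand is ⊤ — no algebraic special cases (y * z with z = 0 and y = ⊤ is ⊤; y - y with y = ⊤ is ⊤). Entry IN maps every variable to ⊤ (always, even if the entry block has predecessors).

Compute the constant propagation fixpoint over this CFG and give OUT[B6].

Converged values:
  B0:   IN=(all ⊤)   OUT=(all ⊤)
  B1:   IN=(all ⊤)   OUT=(all ⊤)
  B2:   IN=(all ⊤)   OUT={e:6; rest ⊤}
  B3:   IN={e:6; rest ⊤}   OUT=(all ⊤)
  B4:   IN=(all ⊤)   OUT=(all ⊤)
  B5:   IN=(all ⊤)   OUT={a:1; rest ⊤}
  B6:   IN={a:1; rest ⊤}   OUT={a:1, b:3, e:3, f:3; rest ⊤}
  B7:   IN={a:1, b:3, e:3, f:3; rest ⊤}   OUT={a:1, b:3, e:3, f:3; rest ⊤}
  B8:   IN={a:1, b:3, e:3, f:3; rest ⊤}   OUT={a:1, b:3, e:3, f:3; rest ⊤}

Merge at B6: IN[B6] = OUT[B5] = {a: 1, b: ⊤, c: ⊤, d: ⊤, e: ⊤, f: ⊤}
Applying B6's transfer function to that IN value gives OUT[B6] (row B6 above).

Answer: {a: 1, b: 3, c: ⊤, d: ⊤, e: 3, f: 3}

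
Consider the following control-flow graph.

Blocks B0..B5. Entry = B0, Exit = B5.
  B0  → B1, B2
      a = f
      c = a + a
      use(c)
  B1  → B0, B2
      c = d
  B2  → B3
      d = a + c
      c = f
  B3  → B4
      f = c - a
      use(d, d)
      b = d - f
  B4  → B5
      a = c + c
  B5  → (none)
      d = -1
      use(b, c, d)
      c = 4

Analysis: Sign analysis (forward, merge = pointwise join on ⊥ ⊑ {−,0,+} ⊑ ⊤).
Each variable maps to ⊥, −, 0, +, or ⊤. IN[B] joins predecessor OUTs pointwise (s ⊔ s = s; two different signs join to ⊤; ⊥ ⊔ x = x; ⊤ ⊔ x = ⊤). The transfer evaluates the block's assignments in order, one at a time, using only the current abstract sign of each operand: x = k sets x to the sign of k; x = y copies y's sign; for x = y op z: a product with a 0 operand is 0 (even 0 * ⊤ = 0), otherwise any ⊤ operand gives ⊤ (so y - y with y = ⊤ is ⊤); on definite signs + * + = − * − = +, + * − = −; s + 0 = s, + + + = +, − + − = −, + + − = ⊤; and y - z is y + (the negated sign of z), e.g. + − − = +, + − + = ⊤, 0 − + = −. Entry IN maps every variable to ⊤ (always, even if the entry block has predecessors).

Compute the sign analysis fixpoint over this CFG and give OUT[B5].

Answer: {a: ⊤, b: ⊤, c: +, d: -, e: ⊤, f: ⊤}

Derivation:
Fixpoint table:
  B0:   IN=(all ⊤)   OUT=(all ⊤)
  B1:   IN=(all ⊤)   OUT=(all ⊤)
  B2:   IN=(all ⊤)   OUT=(all ⊤)
  B3:   IN=(all ⊤)   OUT=(all ⊤)
  B4:   IN=(all ⊤)   OUT=(all ⊤)
  B5:   IN=(all ⊤)   OUT={c:+, d:-; rest ⊤}

Merge at B5: IN[B5] = OUT[B4] = {a: ⊤, b: ⊤, c: ⊤, d: ⊤, e: ⊤, f: ⊤}
Applying B5's transfer function to that IN value gives OUT[B5] (row B5 above).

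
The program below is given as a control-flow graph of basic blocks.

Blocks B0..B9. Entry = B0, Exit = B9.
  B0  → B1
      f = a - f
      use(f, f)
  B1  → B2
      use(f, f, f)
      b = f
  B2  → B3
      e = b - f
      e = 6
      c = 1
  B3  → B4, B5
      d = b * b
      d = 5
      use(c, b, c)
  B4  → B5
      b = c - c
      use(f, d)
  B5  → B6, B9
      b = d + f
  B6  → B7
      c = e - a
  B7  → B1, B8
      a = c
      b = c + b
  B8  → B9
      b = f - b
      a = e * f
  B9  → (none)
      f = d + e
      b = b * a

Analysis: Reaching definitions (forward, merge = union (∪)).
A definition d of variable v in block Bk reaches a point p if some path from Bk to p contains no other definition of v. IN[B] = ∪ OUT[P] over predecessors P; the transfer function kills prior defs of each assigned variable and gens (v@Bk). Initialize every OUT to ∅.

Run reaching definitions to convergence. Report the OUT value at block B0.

Answer: {f@B0}

Working:
Converged values:
  B0:   IN={}   OUT={f@B0}
  B1:   IN={a@B7, b@B7, c@B6, d@B3, e@B2, f@B0}   OUT={a@B7, b@B1, c@B6, d@B3, e@B2, f@B0}
  B2:   IN={a@B7, b@B1, c@B6, d@B3, e@B2, f@B0}   OUT={a@B7, b@B1, c@B2, d@B3, e@B2, f@B0}
  B3:   IN={a@B7, b@B1, c@B2, d@B3, e@B2, f@B0}   OUT={a@B7, b@B1, c@B2, d@B3, e@B2, f@B0}
  B4:   IN={a@B7, b@B1, c@B2, d@B3, e@B2, f@B0}   OUT={a@B7, b@B4, c@B2, d@B3, e@B2, f@B0}
  B5:   IN={a@B7, b@B1, b@B4, c@B2, d@B3, e@B2, f@B0}   OUT={a@B7, b@B5, c@B2, d@B3, e@B2, f@B0}
  B6:   IN={a@B7, b@B5, c@B2, d@B3, e@B2, f@B0}   OUT={a@B7, b@B5, c@B6, d@B3, e@B2, f@B0}
  B7:   IN={a@B7, b@B5, c@B6, d@B3, e@B2, f@B0}   OUT={a@B7, b@B7, c@B6, d@B3, e@B2, f@B0}
  B8:   IN={a@B7, b@B7, c@B6, d@B3, e@B2, f@B0}   OUT={a@B8, b@B8, c@B6, d@B3, e@B2, f@B0}
  B9:   IN={a@B7, a@B8, b@B5, b@B8, c@B2, c@B6, d@B3, e@B2, f@B0}   OUT={a@B7, a@B8, b@B9, c@B2, c@B6, d@B3, e@B2, f@B9}

B0 is the boundary node: IN[B0] = {}
Applying B0's transfer function to that IN value gives OUT[B0] (row B0 above).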